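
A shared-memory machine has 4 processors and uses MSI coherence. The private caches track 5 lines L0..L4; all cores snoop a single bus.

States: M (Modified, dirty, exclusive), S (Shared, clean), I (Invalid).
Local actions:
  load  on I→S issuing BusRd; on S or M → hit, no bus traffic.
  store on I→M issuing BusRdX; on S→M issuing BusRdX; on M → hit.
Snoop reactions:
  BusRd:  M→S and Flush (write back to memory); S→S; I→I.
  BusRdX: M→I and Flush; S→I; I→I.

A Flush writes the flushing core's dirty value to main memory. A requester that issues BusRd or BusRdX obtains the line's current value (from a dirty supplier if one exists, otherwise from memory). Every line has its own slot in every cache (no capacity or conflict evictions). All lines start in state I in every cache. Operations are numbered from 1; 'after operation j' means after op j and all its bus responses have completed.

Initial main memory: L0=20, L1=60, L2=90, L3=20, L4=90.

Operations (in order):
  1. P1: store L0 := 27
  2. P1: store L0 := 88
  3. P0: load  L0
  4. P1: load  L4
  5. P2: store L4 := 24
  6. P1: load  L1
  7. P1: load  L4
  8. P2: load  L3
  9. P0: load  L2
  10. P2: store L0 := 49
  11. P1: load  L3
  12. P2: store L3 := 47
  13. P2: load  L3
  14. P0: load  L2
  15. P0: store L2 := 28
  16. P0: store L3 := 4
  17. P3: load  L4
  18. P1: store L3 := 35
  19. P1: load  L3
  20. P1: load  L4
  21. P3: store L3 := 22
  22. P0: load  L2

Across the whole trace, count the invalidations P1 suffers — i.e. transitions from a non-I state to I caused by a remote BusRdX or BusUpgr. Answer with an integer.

invalidations = 4

[1] P1: store L0 := 27 | P0:I, P1:M(27), P2:I, P3:I | bus: BusRdX
[2] P1: store L0 := 88 | P0:I, P1:M(88), P2:I, P3:I | bus: none
[3] P0: load  L0 | P0:S(88), P1:S(88), P2:I, P3:I | bus: BusRd,Flush
[4] P1: load  L4 | P0:I, P1:S(90), P2:I, P3:I | bus: BusRd
[5] P2: store L4 := 24 | P0:I, P1:I, P2:M(24), P3:I | bus: BusRdX
[6] P1: load  L1 | P0:I, P1:S(60), P2:I, P3:I | bus: BusRd
[7] P1: load  L4 | P0:I, P1:S(24), P2:S(24), P3:I | bus: BusRd,Flush
[8] P2: load  L3 | P0:I, P1:I, P2:S(20), P3:I | bus: BusRd
[9] P0: load  L2 | P0:S(90), P1:I, P2:I, P3:I | bus: BusRd
[10] P2: store L0 := 49 | P0:I, P1:I, P2:M(49), P3:I | bus: BusRdX
[11] P1: load  L3 | P0:I, P1:S(20), P2:S(20), P3:I | bus: BusRd
[12] P2: store L3 := 47 | P0:I, P1:I, P2:M(47), P3:I | bus: BusRdX
[13] P2: load  L3 | P0:I, P1:I, P2:M(47), P3:I | bus: none
[14] P0: load  L2 | P0:S(90), P1:I, P2:I, P3:I | bus: none
[15] P0: store L2 := 28 | P0:M(28), P1:I, P2:I, P3:I | bus: BusRdX
[16] P0: store L3 := 4 | P0:M(4), P1:I, P2:I, P3:I | bus: BusRdX,Flush
[17] P3: load  L4 | P0:I, P1:S(24), P2:S(24), P3:S(24) | bus: BusRd
[18] P1: store L3 := 35 | P0:I, P1:M(35), P2:I, P3:I | bus: BusRdX,Flush
[19] P1: load  L3 | P0:I, P1:M(35), P2:I, P3:I | bus: none
[20] P1: load  L4 | P0:I, P1:S(24), P2:S(24), P3:S(24) | bus: none
[21] P3: store L3 := 22 | P0:I, P1:I, P2:I, P3:M(22) | bus: BusRdX,Flush
[22] P0: load  L2 | P0:M(28), P1:I, P2:I, P3:I | bus: none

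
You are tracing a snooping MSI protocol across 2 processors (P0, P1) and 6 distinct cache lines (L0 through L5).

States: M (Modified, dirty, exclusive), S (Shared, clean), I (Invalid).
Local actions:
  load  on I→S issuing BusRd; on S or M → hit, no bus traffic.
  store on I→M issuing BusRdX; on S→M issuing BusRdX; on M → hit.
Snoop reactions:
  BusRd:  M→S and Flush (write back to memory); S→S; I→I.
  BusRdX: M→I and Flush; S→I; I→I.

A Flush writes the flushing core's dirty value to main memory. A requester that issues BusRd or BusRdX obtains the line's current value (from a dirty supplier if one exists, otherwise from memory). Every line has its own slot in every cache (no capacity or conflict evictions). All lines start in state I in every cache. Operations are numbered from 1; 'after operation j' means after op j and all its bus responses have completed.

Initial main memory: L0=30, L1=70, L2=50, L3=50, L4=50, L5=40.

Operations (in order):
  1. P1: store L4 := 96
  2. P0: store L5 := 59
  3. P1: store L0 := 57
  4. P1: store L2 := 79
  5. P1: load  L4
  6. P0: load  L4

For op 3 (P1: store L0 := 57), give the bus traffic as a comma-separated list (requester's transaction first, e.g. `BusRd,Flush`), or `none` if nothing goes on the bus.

bus = BusRdX

  op1 P1: store L4 := 96 → I/M on L4; bus BusRdX; mem=50
  op2 P0: store L5 := 59 → M/I on L5; bus BusRdX; mem=40
  op3 P1: store L0 := 57 → I/M on L0; bus BusRdX; mem=30
  op4 P1: store L2 := 79 → I/M on L2; bus BusRdX; mem=50
  op5 P1: load  L4 → I/M on L4; bus (none); mem=50
  op6 P0: load  L4 → S/S on L4; bus BusRd Flush; mem=96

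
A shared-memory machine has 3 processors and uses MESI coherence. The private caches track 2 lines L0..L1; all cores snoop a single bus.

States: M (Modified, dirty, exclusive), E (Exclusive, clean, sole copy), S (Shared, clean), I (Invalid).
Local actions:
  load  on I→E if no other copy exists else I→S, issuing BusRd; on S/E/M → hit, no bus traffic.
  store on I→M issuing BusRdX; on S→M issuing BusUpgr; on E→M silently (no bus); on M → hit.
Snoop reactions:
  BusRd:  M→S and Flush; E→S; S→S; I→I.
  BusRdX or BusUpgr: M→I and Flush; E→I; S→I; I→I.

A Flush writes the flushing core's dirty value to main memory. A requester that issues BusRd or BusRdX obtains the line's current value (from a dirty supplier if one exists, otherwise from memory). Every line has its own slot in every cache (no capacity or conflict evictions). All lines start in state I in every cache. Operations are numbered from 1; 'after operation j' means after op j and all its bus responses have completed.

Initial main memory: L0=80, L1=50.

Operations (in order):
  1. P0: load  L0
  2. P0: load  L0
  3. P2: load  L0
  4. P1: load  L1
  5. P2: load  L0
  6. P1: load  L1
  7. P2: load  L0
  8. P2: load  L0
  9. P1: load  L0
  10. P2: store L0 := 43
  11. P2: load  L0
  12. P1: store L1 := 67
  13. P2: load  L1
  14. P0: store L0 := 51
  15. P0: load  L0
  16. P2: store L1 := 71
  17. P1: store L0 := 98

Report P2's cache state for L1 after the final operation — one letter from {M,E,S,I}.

state = M

step 1: P0: load  L0  ⟶  EII  (L0)  txn=BusRd  M[L0]=80
step 2: P0: load  L0  ⟶  EII  (L0)  txn=∅  M[L0]=80
step 3: P2: load  L0  ⟶  SIS  (L0)  txn=BusRd  M[L0]=80
step 4: P1: load  L1  ⟶  IEI  (L1)  txn=BusRd  M[L1]=50
step 5: P2: load  L0  ⟶  SIS  (L0)  txn=∅  M[L0]=80
step 6: P1: load  L1  ⟶  IEI  (L1)  txn=∅  M[L1]=50
step 7: P2: load  L0  ⟶  SIS  (L0)  txn=∅  M[L0]=80
step 8: P2: load  L0  ⟶  SIS  (L0)  txn=∅  M[L0]=80
step 9: P1: load  L0  ⟶  SSS  (L0)  txn=BusRd  M[L0]=80
step 10: P2: store L0 := 43  ⟶  IIM  (L0)  txn=BusUpgr  M[L0]=80
step 11: P2: load  L0  ⟶  IIM  (L0)  txn=∅  M[L0]=80
step 12: P1: store L1 := 67  ⟶  IMI  (L1)  txn=∅  M[L1]=50
step 13: P2: load  L1  ⟶  ISS  (L1)  txn=BusRd+Flush  M[L1]=67
step 14: P0: store L0 := 51  ⟶  MII  (L0)  txn=BusRdX+Flush  M[L0]=43
step 15: P0: load  L0  ⟶  MII  (L0)  txn=∅  M[L0]=43
step 16: P2: store L1 := 71  ⟶  IIM  (L1)  txn=BusUpgr  M[L1]=67
step 17: P1: store L0 := 98  ⟶  IMI  (L0)  txn=BusRdX+Flush  M[L0]=51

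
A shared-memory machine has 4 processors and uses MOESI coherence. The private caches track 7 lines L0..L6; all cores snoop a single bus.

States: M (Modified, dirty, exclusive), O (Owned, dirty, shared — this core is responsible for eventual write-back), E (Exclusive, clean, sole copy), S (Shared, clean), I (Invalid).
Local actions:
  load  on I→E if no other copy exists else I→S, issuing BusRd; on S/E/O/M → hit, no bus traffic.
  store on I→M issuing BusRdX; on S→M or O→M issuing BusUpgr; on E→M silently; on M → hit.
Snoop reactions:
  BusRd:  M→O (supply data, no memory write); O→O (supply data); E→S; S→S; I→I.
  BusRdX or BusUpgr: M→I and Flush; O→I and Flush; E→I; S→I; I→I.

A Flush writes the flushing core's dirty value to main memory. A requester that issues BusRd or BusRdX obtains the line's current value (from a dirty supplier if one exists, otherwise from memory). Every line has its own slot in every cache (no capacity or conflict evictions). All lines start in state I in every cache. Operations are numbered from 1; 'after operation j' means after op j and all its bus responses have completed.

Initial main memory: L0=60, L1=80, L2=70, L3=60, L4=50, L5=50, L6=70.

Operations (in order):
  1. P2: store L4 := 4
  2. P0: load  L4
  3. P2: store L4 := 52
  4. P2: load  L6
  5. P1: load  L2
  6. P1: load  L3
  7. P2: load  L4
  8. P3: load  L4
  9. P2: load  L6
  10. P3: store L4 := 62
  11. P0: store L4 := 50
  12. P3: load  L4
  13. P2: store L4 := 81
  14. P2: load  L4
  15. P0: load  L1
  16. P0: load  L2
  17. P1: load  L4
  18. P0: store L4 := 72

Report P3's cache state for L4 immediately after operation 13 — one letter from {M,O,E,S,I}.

state = I

  op1 P2: store L4 := 4 → I/I/M/I on L4; bus BusRdX; mem=50
  op2 P0: load  L4 → S/I/O/I on L4; bus BusRd; mem=50
  op3 P2: store L4 := 52 → I/I/M/I on L4; bus BusUpgr; mem=50
  op4 P2: load  L6 → I/I/E/I on L6; bus BusRd; mem=70
  op5 P1: load  L2 → I/E/I/I on L2; bus BusRd; mem=70
  op6 P1: load  L3 → I/E/I/I on L3; bus BusRd; mem=60
  op7 P2: load  L4 → I/I/M/I on L4; bus (none); mem=50
  op8 P3: load  L4 → I/I/O/S on L4; bus BusRd; mem=50
  op9 P2: load  L6 → I/I/E/I on L6; bus (none); mem=70
  op10 P3: store L4 := 62 → I/I/I/M on L4; bus BusUpgr Flush; mem=52
  op11 P0: store L4 := 50 → M/I/I/I on L4; bus BusRdX Flush; mem=62
  op12 P3: load  L4 → O/I/I/S on L4; bus BusRd; mem=62
  op13 P2: store L4 := 81 → I/I/M/I on L4; bus BusRdX Flush; mem=50
  op14 P2: load  L4 → I/I/M/I on L4; bus (none); mem=50
  op15 P0: load  L1 → E/I/I/I on L1; bus BusRd; mem=80
  op16 P0: load  L2 → S/S/I/I on L2; bus BusRd; mem=70
  op17 P1: load  L4 → I/S/O/I on L4; bus BusRd; mem=50
  op18 P0: store L4 := 72 → M/I/I/I on L4; bus BusRdX Flush; mem=81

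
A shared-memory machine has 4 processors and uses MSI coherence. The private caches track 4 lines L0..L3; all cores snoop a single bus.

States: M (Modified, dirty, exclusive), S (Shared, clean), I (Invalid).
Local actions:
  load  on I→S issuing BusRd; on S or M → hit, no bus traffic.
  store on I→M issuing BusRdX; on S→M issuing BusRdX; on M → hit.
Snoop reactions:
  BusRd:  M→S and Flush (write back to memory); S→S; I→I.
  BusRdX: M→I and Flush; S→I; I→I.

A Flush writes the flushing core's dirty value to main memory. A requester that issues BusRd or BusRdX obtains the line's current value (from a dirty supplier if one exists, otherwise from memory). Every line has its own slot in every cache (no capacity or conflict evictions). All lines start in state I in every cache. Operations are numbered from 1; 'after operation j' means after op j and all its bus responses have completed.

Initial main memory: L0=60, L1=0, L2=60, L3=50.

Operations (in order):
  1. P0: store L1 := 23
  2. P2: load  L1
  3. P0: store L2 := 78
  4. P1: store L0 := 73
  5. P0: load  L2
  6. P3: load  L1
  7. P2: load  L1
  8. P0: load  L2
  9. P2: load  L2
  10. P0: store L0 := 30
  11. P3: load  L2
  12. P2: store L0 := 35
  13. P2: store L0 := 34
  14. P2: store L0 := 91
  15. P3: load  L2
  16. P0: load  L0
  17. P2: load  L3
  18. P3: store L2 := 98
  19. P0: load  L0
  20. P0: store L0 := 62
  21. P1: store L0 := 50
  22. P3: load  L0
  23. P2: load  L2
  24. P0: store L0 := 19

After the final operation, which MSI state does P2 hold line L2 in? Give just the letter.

state = S

step 1: P0: store L1 := 23  ⟶  MIII  (L1)  txn=BusRdX  M[L1]=0
step 2: P2: load  L1  ⟶  SISI  (L1)  txn=BusRd+Flush  M[L1]=23
step 3: P0: store L2 := 78  ⟶  MIII  (L2)  txn=BusRdX  M[L2]=60
step 4: P1: store L0 := 73  ⟶  IMII  (L0)  txn=BusRdX  M[L0]=60
step 5: P0: load  L2  ⟶  MIII  (L2)  txn=∅  M[L2]=60
step 6: P3: load  L1  ⟶  SISS  (L1)  txn=BusRd  M[L1]=23
step 7: P2: load  L1  ⟶  SISS  (L1)  txn=∅  M[L1]=23
step 8: P0: load  L2  ⟶  MIII  (L2)  txn=∅  M[L2]=60
step 9: P2: load  L2  ⟶  SISI  (L2)  txn=BusRd+Flush  M[L2]=78
step 10: P0: store L0 := 30  ⟶  MIII  (L0)  txn=BusRdX+Flush  M[L0]=73
step 11: P3: load  L2  ⟶  SISS  (L2)  txn=BusRd  M[L2]=78
step 12: P2: store L0 := 35  ⟶  IIMI  (L0)  txn=BusRdX+Flush  M[L0]=30
step 13: P2: store L0 := 34  ⟶  IIMI  (L0)  txn=∅  M[L0]=30
step 14: P2: store L0 := 91  ⟶  IIMI  (L0)  txn=∅  M[L0]=30
step 15: P3: load  L2  ⟶  SISS  (L2)  txn=∅  M[L2]=78
step 16: P0: load  L0  ⟶  SISI  (L0)  txn=BusRd+Flush  M[L0]=91
step 17: P2: load  L3  ⟶  IISI  (L3)  txn=BusRd  M[L3]=50
step 18: P3: store L2 := 98  ⟶  IIIM  (L2)  txn=BusRdX  M[L2]=78
step 19: P0: load  L0  ⟶  SISI  (L0)  txn=∅  M[L0]=91
step 20: P0: store L0 := 62  ⟶  MIII  (L0)  txn=BusRdX  M[L0]=91
step 21: P1: store L0 := 50  ⟶  IMII  (L0)  txn=BusRdX+Flush  M[L0]=62
step 22: P3: load  L0  ⟶  ISIS  (L0)  txn=BusRd+Flush  M[L0]=50
step 23: P2: load  L2  ⟶  IISS  (L2)  txn=BusRd+Flush  M[L2]=98
step 24: P0: store L0 := 19  ⟶  MIII  (L0)  txn=BusRdX  M[L0]=50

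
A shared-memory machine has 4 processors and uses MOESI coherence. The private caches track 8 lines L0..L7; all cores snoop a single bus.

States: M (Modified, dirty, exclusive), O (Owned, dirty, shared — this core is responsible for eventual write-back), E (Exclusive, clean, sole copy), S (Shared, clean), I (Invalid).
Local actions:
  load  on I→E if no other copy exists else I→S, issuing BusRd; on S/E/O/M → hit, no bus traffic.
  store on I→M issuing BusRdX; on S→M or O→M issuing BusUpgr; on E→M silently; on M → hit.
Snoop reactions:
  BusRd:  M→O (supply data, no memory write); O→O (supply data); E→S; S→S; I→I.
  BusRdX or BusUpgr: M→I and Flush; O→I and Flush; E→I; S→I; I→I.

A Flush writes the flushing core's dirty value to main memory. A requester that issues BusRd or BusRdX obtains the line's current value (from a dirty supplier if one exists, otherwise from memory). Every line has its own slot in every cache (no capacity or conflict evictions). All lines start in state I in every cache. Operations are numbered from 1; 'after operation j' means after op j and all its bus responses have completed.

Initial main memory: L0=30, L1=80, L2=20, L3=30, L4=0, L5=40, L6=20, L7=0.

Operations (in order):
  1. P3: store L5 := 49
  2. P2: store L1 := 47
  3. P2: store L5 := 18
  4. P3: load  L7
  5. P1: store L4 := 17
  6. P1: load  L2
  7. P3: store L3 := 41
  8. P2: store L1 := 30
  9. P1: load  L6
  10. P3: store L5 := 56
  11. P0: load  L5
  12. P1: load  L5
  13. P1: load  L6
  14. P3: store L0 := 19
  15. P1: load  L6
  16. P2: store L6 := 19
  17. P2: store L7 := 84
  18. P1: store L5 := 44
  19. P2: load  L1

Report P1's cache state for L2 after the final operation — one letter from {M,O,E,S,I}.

state = E

  op1 P3: store L5 := 49 → I/I/I/M on L5; bus BusRdX; mem=40
  op2 P2: store L1 := 47 → I/I/M/I on L1; bus BusRdX; mem=80
  op3 P2: store L5 := 18 → I/I/M/I on L5; bus BusRdX Flush; mem=49
  op4 P3: load  L7 → I/I/I/E on L7; bus BusRd; mem=0
  op5 P1: store L4 := 17 → I/M/I/I on L4; bus BusRdX; mem=0
  op6 P1: load  L2 → I/E/I/I on L2; bus BusRd; mem=20
  op7 P3: store L3 := 41 → I/I/I/M on L3; bus BusRdX; mem=30
  op8 P2: store L1 := 30 → I/I/M/I on L1; bus (none); mem=80
  op9 P1: load  L6 → I/E/I/I on L6; bus BusRd; mem=20
  op10 P3: store L5 := 56 → I/I/I/M on L5; bus BusRdX Flush; mem=18
  op11 P0: load  L5 → S/I/I/O on L5; bus BusRd; mem=18
  op12 P1: load  L5 → S/S/I/O on L5; bus BusRd; mem=18
  op13 P1: load  L6 → I/E/I/I on L6; bus (none); mem=20
  op14 P3: store L0 := 19 → I/I/I/M on L0; bus BusRdX; mem=30
  op15 P1: load  L6 → I/E/I/I on L6; bus (none); mem=20
  op16 P2: store L6 := 19 → I/I/M/I on L6; bus BusRdX; mem=20
  op17 P2: store L7 := 84 → I/I/M/I on L7; bus BusRdX; mem=0
  op18 P1: store L5 := 44 → I/M/I/I on L5; bus BusUpgr Flush; mem=56
  op19 P2: load  L1 → I/I/M/I on L1; bus (none); mem=80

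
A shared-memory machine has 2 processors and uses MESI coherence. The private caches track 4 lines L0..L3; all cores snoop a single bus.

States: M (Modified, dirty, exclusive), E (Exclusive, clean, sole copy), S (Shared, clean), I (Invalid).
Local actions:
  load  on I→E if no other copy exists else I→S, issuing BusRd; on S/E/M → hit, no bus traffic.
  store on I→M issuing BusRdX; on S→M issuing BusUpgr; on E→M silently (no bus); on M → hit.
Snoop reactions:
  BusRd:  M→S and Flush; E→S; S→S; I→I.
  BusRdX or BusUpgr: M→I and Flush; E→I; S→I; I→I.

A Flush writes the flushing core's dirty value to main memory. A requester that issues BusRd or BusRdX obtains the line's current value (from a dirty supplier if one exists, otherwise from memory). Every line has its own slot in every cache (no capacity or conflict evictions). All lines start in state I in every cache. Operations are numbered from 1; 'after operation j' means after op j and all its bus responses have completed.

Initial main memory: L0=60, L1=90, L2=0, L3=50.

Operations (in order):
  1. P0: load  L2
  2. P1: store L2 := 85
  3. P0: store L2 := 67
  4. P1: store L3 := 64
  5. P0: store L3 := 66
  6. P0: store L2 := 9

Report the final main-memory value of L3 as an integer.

memory[L3] = 64

1. P0: load  L2  bus=[BusRd]  L2: P0=E P1=I  mem[L2]=0
2. P1: store L2 := 85  bus=[BusRdX]  L2: P0=I P1=M  mem[L2]=0
3. P0: store L2 := 67  bus=[BusRdX,Flush]  L2: P0=M P1=I  mem[L2]=85
4. P1: store L3 := 64  bus=[BusRdX]  L3: P0=I P1=M  mem[L3]=50
5. P0: store L3 := 66  bus=[BusRdX,Flush]  L3: P0=M P1=I  mem[L3]=64
6. P0: store L2 := 9  bus=[-]  L2: P0=M P1=I  mem[L2]=85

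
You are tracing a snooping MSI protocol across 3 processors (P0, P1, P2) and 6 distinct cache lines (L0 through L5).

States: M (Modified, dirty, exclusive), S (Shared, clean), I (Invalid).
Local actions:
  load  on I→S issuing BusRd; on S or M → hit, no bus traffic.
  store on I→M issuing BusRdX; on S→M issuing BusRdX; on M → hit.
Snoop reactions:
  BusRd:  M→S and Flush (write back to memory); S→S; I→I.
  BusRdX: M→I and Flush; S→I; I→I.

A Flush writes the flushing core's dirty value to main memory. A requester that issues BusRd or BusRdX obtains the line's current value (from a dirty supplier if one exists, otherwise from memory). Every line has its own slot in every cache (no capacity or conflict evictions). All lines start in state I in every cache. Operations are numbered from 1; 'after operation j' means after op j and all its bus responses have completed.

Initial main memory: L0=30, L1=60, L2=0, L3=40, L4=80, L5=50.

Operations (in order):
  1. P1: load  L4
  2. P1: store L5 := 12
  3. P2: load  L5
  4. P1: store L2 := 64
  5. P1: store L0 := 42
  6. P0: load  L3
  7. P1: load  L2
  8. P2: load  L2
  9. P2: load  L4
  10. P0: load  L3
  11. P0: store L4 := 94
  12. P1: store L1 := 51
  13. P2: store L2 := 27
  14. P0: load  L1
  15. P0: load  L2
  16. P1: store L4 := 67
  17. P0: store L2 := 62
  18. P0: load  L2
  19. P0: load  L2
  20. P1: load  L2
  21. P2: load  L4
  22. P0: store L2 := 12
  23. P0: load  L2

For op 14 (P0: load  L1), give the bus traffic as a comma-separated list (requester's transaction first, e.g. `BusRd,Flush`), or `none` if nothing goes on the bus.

bus = BusRd,Flush

1. P1: load  L4  bus=[BusRd]  L4: P0=I P1=S P2=I  mem[L4]=80
2. P1: store L5 := 12  bus=[BusRdX]  L5: P0=I P1=M P2=I  mem[L5]=50
3. P2: load  L5  bus=[BusRd,Flush]  L5: P0=I P1=S P2=S  mem[L5]=12
4. P1: store L2 := 64  bus=[BusRdX]  L2: P0=I P1=M P2=I  mem[L2]=0
5. P1: store L0 := 42  bus=[BusRdX]  L0: P0=I P1=M P2=I  mem[L0]=30
6. P0: load  L3  bus=[BusRd]  L3: P0=S P1=I P2=I  mem[L3]=40
7. P1: load  L2  bus=[-]  L2: P0=I P1=M P2=I  mem[L2]=0
8. P2: load  L2  bus=[BusRd,Flush]  L2: P0=I P1=S P2=S  mem[L2]=64
9. P2: load  L4  bus=[BusRd]  L4: P0=I P1=S P2=S  mem[L4]=80
10. P0: load  L3  bus=[-]  L3: P0=S P1=I P2=I  mem[L3]=40
11. P0: store L4 := 94  bus=[BusRdX]  L4: P0=M P1=I P2=I  mem[L4]=80
12. P1: store L1 := 51  bus=[BusRdX]  L1: P0=I P1=M P2=I  mem[L1]=60
13. P2: store L2 := 27  bus=[BusRdX]  L2: P0=I P1=I P2=M  mem[L2]=64
14. P0: load  L1  bus=[BusRd,Flush]  L1: P0=S P1=S P2=I  mem[L1]=51
15. P0: load  L2  bus=[BusRd,Flush]  L2: P0=S P1=I P2=S  mem[L2]=27
16. P1: store L4 := 67  bus=[BusRdX,Flush]  L4: P0=I P1=M P2=I  mem[L4]=94
17. P0: store L2 := 62  bus=[BusRdX]  L2: P0=M P1=I P2=I  mem[L2]=27
18. P0: load  L2  bus=[-]  L2: P0=M P1=I P2=I  mem[L2]=27
19. P0: load  L2  bus=[-]  L2: P0=M P1=I P2=I  mem[L2]=27
20. P1: load  L2  bus=[BusRd,Flush]  L2: P0=S P1=S P2=I  mem[L2]=62
21. P2: load  L4  bus=[BusRd,Flush]  L4: P0=I P1=S P2=S  mem[L4]=67
22. P0: store L2 := 12  bus=[BusRdX]  L2: P0=M P1=I P2=I  mem[L2]=62
23. P0: load  L2  bus=[-]  L2: P0=M P1=I P2=I  mem[L2]=62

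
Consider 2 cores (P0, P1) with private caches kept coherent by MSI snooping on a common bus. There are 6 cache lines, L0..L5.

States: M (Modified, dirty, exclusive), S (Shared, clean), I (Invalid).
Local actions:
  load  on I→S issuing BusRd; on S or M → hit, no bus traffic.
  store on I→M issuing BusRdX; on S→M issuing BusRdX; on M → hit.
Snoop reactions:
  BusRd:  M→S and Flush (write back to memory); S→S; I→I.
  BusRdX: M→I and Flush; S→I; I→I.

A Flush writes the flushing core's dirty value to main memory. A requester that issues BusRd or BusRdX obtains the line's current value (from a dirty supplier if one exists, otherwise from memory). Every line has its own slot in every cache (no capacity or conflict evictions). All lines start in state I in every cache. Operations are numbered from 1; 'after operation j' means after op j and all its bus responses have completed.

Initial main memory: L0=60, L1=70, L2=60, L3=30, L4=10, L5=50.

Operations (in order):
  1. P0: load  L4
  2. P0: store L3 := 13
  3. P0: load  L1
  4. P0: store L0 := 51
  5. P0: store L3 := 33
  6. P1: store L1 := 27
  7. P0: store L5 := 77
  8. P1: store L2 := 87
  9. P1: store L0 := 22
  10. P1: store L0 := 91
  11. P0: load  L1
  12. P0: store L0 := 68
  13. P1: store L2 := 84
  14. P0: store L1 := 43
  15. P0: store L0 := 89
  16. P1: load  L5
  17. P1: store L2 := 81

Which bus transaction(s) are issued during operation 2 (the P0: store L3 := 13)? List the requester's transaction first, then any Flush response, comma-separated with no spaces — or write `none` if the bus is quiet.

  op1 P0: load  L4 → S/I on L4; bus BusRd; mem=10
  op2 P0: store L3 := 13 → M/I on L3; bus BusRdX; mem=30
  op3 P0: load  L1 → S/I on L1; bus BusRd; mem=70
  op4 P0: store L0 := 51 → M/I on L0; bus BusRdX; mem=60
  op5 P0: store L3 := 33 → M/I on L3; bus (none); mem=30
  op6 P1: store L1 := 27 → I/M on L1; bus BusRdX; mem=70
  op7 P0: store L5 := 77 → M/I on L5; bus BusRdX; mem=50
  op8 P1: store L2 := 87 → I/M on L2; bus BusRdX; mem=60
  op9 P1: store L0 := 22 → I/M on L0; bus BusRdX Flush; mem=51
  op10 P1: store L0 := 91 → I/M on L0; bus (none); mem=51
  op11 P0: load  L1 → S/S on L1; bus BusRd Flush; mem=27
  op12 P0: store L0 := 68 → M/I on L0; bus BusRdX Flush; mem=91
  op13 P1: store L2 := 84 → I/M on L2; bus (none); mem=60
  op14 P0: store L1 := 43 → M/I on L1; bus BusRdX; mem=27
  op15 P0: store L0 := 89 → M/I on L0; bus (none); mem=91
  op16 P1: load  L5 → S/S on L5; bus BusRd Flush; mem=77
  op17 P1: store L2 := 81 → I/M on L2; bus (none); mem=60

bus = BusRdX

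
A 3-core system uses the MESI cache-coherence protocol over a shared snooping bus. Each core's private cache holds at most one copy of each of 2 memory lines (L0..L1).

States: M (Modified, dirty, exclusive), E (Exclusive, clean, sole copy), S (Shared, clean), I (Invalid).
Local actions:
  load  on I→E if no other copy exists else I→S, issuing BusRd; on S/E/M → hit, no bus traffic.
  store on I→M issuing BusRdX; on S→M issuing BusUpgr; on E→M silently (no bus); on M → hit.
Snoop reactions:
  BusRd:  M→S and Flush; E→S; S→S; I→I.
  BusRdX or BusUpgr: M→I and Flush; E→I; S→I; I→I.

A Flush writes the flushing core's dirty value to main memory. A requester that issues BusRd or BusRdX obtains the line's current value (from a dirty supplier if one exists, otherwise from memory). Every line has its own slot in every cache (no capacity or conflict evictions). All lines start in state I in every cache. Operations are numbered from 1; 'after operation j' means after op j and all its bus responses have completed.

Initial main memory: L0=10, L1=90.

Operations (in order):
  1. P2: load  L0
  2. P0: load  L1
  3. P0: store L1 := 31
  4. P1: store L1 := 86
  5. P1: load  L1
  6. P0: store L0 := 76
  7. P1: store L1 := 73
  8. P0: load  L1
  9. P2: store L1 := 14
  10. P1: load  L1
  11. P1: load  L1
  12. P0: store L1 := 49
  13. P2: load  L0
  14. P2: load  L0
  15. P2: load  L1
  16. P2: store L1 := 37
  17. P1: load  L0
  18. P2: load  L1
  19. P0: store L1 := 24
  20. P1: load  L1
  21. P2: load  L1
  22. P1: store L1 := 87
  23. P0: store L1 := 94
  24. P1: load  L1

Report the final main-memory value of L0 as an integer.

memory[L0] = 76

1. P2: load  L0  bus=[BusRd]  L0: P0=I P1=I P2=E  mem[L0]=10
2. P0: load  L1  bus=[BusRd]  L1: P0=E P1=I P2=I  mem[L1]=90
3. P0: store L1 := 31  bus=[-]  L1: P0=M P1=I P2=I  mem[L1]=90
4. P1: store L1 := 86  bus=[BusRdX,Flush]  L1: P0=I P1=M P2=I  mem[L1]=31
5. P1: load  L1  bus=[-]  L1: P0=I P1=M P2=I  mem[L1]=31
6. P0: store L0 := 76  bus=[BusRdX]  L0: P0=M P1=I P2=I  mem[L0]=10
7. P1: store L1 := 73  bus=[-]  L1: P0=I P1=M P2=I  mem[L1]=31
8. P0: load  L1  bus=[BusRd,Flush]  L1: P0=S P1=S P2=I  mem[L1]=73
9. P2: store L1 := 14  bus=[BusRdX]  L1: P0=I P1=I P2=M  mem[L1]=73
10. P1: load  L1  bus=[BusRd,Flush]  L1: P0=I P1=S P2=S  mem[L1]=14
11. P1: load  L1  bus=[-]  L1: P0=I P1=S P2=S  mem[L1]=14
12. P0: store L1 := 49  bus=[BusRdX]  L1: P0=M P1=I P2=I  mem[L1]=14
13. P2: load  L0  bus=[BusRd,Flush]  L0: P0=S P1=I P2=S  mem[L0]=76
14. P2: load  L0  bus=[-]  L0: P0=S P1=I P2=S  mem[L0]=76
15. P2: load  L1  bus=[BusRd,Flush]  L1: P0=S P1=I P2=S  mem[L1]=49
16. P2: store L1 := 37  bus=[BusUpgr]  L1: P0=I P1=I P2=M  mem[L1]=49
17. P1: load  L0  bus=[BusRd]  L0: P0=S P1=S P2=S  mem[L0]=76
18. P2: load  L1  bus=[-]  L1: P0=I P1=I P2=M  mem[L1]=49
19. P0: store L1 := 24  bus=[BusRdX,Flush]  L1: P0=M P1=I P2=I  mem[L1]=37
20. P1: load  L1  bus=[BusRd,Flush]  L1: P0=S P1=S P2=I  mem[L1]=24
21. P2: load  L1  bus=[BusRd]  L1: P0=S P1=S P2=S  mem[L1]=24
22. P1: store L1 := 87  bus=[BusUpgr]  L1: P0=I P1=M P2=I  mem[L1]=24
23. P0: store L1 := 94  bus=[BusRdX,Flush]  L1: P0=M P1=I P2=I  mem[L1]=87
24. P1: load  L1  bus=[BusRd,Flush]  L1: P0=S P1=S P2=I  mem[L1]=94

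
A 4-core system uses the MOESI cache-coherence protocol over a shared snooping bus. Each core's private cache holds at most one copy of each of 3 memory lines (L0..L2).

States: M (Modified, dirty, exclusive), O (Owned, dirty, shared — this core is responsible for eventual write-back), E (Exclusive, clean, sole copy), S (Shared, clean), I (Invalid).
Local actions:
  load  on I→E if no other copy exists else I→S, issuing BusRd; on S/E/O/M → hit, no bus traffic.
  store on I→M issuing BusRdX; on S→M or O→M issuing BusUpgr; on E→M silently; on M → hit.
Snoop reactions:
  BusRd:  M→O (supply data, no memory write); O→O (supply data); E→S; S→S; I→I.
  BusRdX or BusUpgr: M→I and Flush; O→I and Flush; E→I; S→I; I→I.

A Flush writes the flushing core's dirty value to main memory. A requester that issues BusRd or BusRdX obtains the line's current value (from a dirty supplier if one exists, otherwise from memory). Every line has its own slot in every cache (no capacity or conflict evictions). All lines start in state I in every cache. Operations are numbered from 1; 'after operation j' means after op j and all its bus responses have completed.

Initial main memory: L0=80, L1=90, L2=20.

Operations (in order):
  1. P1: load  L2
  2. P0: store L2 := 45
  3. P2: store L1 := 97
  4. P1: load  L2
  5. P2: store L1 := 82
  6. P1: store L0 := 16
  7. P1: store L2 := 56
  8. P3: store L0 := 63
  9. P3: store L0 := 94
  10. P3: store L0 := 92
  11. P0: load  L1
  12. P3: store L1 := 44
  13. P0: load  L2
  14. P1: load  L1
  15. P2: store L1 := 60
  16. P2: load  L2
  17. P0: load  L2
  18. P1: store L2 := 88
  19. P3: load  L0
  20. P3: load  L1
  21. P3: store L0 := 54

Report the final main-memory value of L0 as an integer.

[1] P1: load  L2 | P0:I, P1:E(20), P2:I, P3:I | bus: BusRd
[2] P0: store L2 := 45 | P0:M(45), P1:I, P2:I, P3:I | bus: BusRdX
[3] P2: store L1 := 97 | P0:I, P1:I, P2:M(97), P3:I | bus: BusRdX
[4] P1: load  L2 | P0:O(45), P1:S(45), P2:I, P3:I | bus: BusRd
[5] P2: store L1 := 82 | P0:I, P1:I, P2:M(82), P3:I | bus: none
[6] P1: store L0 := 16 | P0:I, P1:M(16), P2:I, P3:I | bus: BusRdX
[7] P1: store L2 := 56 | P0:I, P1:M(56), P2:I, P3:I | bus: BusUpgr,Flush
[8] P3: store L0 := 63 | P0:I, P1:I, P2:I, P3:M(63) | bus: BusRdX,Flush
[9] P3: store L0 := 94 | P0:I, P1:I, P2:I, P3:M(94) | bus: none
[10] P3: store L0 := 92 | P0:I, P1:I, P2:I, P3:M(92) | bus: none
[11] P0: load  L1 | P0:S(82), P1:I, P2:O(82), P3:I | bus: BusRd
[12] P3: store L1 := 44 | P0:I, P1:I, P2:I, P3:M(44) | bus: BusRdX,Flush
[13] P0: load  L2 | P0:S(56), P1:O(56), P2:I, P3:I | bus: BusRd
[14] P1: load  L1 | P0:I, P1:S(44), P2:I, P3:O(44) | bus: BusRd
[15] P2: store L1 := 60 | P0:I, P1:I, P2:M(60), P3:I | bus: BusRdX,Flush
[16] P2: load  L2 | P0:S(56), P1:O(56), P2:S(56), P3:I | bus: BusRd
[17] P0: load  L2 | P0:S(56), P1:O(56), P2:S(56), P3:I | bus: none
[18] P1: store L2 := 88 | P0:I, P1:M(88), P2:I, P3:I | bus: BusUpgr
[19] P3: load  L0 | P0:I, P1:I, P2:I, P3:M(92) | bus: none
[20] P3: load  L1 | P0:I, P1:I, P2:O(60), P3:S(60) | bus: BusRd
[21] P3: store L0 := 54 | P0:I, P1:I, P2:I, P3:M(54) | bus: none

memory[L0] = 16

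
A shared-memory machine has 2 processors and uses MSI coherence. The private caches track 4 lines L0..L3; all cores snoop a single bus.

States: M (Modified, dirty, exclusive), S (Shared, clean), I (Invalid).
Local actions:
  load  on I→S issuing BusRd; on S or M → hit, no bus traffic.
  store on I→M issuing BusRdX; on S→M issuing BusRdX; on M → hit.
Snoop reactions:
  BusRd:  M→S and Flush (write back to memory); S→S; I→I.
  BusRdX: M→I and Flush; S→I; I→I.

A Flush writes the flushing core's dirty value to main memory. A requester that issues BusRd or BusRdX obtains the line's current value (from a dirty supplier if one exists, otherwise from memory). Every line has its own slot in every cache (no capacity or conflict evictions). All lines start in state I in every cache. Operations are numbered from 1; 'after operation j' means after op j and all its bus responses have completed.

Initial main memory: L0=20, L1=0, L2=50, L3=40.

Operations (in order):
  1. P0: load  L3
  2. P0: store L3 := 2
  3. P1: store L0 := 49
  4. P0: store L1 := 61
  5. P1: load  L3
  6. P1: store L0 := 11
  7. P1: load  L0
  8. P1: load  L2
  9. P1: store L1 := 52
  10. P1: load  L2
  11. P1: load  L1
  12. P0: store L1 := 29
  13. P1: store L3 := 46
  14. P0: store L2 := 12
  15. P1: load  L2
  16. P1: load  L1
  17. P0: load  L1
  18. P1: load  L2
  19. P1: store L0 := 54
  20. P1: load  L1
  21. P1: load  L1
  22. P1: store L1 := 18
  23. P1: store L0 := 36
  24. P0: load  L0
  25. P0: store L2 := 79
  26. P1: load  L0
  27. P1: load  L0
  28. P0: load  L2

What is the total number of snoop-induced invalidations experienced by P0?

  op1 P0: load  L3 → S/I on L3; bus BusRd; mem=40
  op2 P0: store L3 := 2 → M/I on L3; bus BusRdX; mem=40
  op3 P1: store L0 := 49 → I/M on L0; bus BusRdX; mem=20
  op4 P0: store L1 := 61 → M/I on L1; bus BusRdX; mem=0
  op5 P1: load  L3 → S/S on L3; bus BusRd Flush; mem=2
  op6 P1: store L0 := 11 → I/M on L0; bus (none); mem=20
  op7 P1: load  L0 → I/M on L0; bus (none); mem=20
  op8 P1: load  L2 → I/S on L2; bus BusRd; mem=50
  op9 P1: store L1 := 52 → I/M on L1; bus BusRdX Flush; mem=61
  op10 P1: load  L2 → I/S on L2; bus (none); mem=50
  op11 P1: load  L1 → I/M on L1; bus (none); mem=61
  op12 P0: store L1 := 29 → M/I on L1; bus BusRdX Flush; mem=52
  op13 P1: store L3 := 46 → I/M on L3; bus BusRdX; mem=2
  op14 P0: store L2 := 12 → M/I on L2; bus BusRdX; mem=50
  op15 P1: load  L2 → S/S on L2; bus BusRd Flush; mem=12
  op16 P1: load  L1 → S/S on L1; bus BusRd Flush; mem=29
  op17 P0: load  L1 → S/S on L1; bus (none); mem=29
  op18 P1: load  L2 → S/S on L2; bus (none); mem=12
  op19 P1: store L0 := 54 → I/M on L0; bus (none); mem=20
  op20 P1: load  L1 → S/S on L1; bus (none); mem=29
  op21 P1: load  L1 → S/S on L1; bus (none); mem=29
  op22 P1: store L1 := 18 → I/M on L1; bus BusRdX; mem=29
  op23 P1: store L0 := 36 → I/M on L0; bus (none); mem=20
  op24 P0: load  L0 → S/S on L0; bus BusRd Flush; mem=36
  op25 P0: store L2 := 79 → M/I on L2; bus BusRdX; mem=12
  op26 P1: load  L0 → S/S on L0; bus (none); mem=36
  op27 P1: load  L0 → S/S on L0; bus (none); mem=36
  op28 P0: load  L2 → M/I on L2; bus (none); mem=12

invalidations = 3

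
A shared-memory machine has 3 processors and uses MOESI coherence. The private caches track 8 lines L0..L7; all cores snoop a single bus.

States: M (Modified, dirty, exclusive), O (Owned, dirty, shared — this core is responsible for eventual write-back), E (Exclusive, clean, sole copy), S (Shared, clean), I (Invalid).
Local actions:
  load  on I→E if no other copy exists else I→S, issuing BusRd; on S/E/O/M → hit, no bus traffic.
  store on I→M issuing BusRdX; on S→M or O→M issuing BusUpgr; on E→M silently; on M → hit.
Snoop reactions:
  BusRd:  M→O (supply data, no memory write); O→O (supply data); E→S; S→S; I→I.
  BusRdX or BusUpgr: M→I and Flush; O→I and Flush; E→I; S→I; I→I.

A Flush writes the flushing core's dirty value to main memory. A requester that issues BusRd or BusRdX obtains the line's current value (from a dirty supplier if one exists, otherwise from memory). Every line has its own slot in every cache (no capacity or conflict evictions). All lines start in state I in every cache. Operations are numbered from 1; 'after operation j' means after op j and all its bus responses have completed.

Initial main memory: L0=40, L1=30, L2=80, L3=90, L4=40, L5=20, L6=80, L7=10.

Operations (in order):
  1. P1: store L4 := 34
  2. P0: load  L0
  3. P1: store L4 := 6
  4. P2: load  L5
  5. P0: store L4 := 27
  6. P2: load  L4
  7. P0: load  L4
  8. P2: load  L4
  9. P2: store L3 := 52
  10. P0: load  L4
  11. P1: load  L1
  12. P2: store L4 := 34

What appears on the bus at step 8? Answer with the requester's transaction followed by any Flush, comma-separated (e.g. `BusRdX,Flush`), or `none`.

1. P1: store L4 := 34  bus=[BusRdX]  L4: P0=I P1=M P2=I  mem[L4]=40
2. P0: load  L0  bus=[BusRd]  L0: P0=E P1=I P2=I  mem[L0]=40
3. P1: store L4 := 6  bus=[-]  L4: P0=I P1=M P2=I  mem[L4]=40
4. P2: load  L5  bus=[BusRd]  L5: P0=I P1=I P2=E  mem[L5]=20
5. P0: store L4 := 27  bus=[BusRdX,Flush]  L4: P0=M P1=I P2=I  mem[L4]=6
6. P2: load  L4  bus=[BusRd]  L4: P0=O P1=I P2=S  mem[L4]=6
7. P0: load  L4  bus=[-]  L4: P0=O P1=I P2=S  mem[L4]=6
8. P2: load  L4  bus=[-]  L4: P0=O P1=I P2=S  mem[L4]=6
9. P2: store L3 := 52  bus=[BusRdX]  L3: P0=I P1=I P2=M  mem[L3]=90
10. P0: load  L4  bus=[-]  L4: P0=O P1=I P2=S  mem[L4]=6
11. P1: load  L1  bus=[BusRd]  L1: P0=I P1=E P2=I  mem[L1]=30
12. P2: store L4 := 34  bus=[BusUpgr,Flush]  L4: P0=I P1=I P2=M  mem[L4]=27

bus = none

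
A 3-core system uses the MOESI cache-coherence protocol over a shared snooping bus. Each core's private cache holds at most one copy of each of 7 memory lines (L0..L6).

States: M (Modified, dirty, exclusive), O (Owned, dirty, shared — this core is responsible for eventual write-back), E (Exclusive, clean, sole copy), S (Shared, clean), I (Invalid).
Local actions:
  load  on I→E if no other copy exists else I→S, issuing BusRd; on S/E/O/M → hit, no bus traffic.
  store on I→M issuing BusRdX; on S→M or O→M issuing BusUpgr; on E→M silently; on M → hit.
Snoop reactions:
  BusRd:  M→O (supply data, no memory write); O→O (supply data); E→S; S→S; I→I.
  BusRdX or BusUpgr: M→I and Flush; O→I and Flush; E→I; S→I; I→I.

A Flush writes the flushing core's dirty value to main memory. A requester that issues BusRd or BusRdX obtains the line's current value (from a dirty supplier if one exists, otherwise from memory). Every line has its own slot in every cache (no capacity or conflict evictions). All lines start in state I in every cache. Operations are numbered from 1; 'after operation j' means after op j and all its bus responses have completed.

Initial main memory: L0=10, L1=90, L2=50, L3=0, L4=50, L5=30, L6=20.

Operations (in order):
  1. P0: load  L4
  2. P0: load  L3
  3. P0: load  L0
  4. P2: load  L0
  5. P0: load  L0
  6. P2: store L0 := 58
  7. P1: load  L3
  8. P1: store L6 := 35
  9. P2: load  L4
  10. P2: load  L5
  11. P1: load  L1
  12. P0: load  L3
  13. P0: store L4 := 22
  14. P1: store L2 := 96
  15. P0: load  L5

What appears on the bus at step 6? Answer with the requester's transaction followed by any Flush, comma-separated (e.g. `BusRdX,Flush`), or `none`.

bus = BusUpgr

[1] P0: load  L4 | P0:E(50), P1:I, P2:I | bus: BusRd
[2] P0: load  L3 | P0:E(0), P1:I, P2:I | bus: BusRd
[3] P0: load  L0 | P0:E(10), P1:I, P2:I | bus: BusRd
[4] P2: load  L0 | P0:S(10), P1:I, P2:S(10) | bus: BusRd
[5] P0: load  L0 | P0:S(10), P1:I, P2:S(10) | bus: none
[6] P2: store L0 := 58 | P0:I, P1:I, P2:M(58) | bus: BusUpgr
[7] P1: load  L3 | P0:S(0), P1:S(0), P2:I | bus: BusRd
[8] P1: store L6 := 35 | P0:I, P1:M(35), P2:I | bus: BusRdX
[9] P2: load  L4 | P0:S(50), P1:I, P2:S(50) | bus: BusRd
[10] P2: load  L5 | P0:I, P1:I, P2:E(30) | bus: BusRd
[11] P1: load  L1 | P0:I, P1:E(90), P2:I | bus: BusRd
[12] P0: load  L3 | P0:S(0), P1:S(0), P2:I | bus: none
[13] P0: store L4 := 22 | P0:M(22), P1:I, P2:I | bus: BusUpgr
[14] P1: store L2 := 96 | P0:I, P1:M(96), P2:I | bus: BusRdX
[15] P0: load  L5 | P0:S(30), P1:I, P2:S(30) | bus: BusRd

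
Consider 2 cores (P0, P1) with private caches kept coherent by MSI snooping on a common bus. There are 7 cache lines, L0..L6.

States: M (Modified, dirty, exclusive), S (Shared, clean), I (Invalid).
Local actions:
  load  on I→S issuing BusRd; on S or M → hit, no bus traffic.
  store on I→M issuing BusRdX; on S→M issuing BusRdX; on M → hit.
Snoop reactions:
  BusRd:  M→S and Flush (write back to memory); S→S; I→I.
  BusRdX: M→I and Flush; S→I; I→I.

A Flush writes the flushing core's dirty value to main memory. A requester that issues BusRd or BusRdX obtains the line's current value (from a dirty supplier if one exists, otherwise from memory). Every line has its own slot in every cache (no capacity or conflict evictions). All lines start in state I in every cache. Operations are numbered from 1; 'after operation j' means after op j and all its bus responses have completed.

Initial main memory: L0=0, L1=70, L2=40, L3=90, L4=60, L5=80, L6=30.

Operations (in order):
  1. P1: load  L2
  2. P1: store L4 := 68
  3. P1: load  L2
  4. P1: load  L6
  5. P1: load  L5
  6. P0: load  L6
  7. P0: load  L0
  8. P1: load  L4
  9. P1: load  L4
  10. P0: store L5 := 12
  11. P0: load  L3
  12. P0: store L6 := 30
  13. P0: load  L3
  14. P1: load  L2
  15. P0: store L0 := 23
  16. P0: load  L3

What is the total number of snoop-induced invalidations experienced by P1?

invalidations = 2

  op1 P1: load  L2 → I/S on L2; bus BusRd; mem=40
  op2 P1: store L4 := 68 → I/M on L4; bus BusRdX; mem=60
  op3 P1: load  L2 → I/S on L2; bus (none); mem=40
  op4 P1: load  L6 → I/S on L6; bus BusRd; mem=30
  op5 P1: load  L5 → I/S on L5; bus BusRd; mem=80
  op6 P0: load  L6 → S/S on L6; bus BusRd; mem=30
  op7 P0: load  L0 → S/I on L0; bus BusRd; mem=0
  op8 P1: load  L4 → I/M on L4; bus (none); mem=60
  op9 P1: load  L4 → I/M on L4; bus (none); mem=60
  op10 P0: store L5 := 12 → M/I on L5; bus BusRdX; mem=80
  op11 P0: load  L3 → S/I on L3; bus BusRd; mem=90
  op12 P0: store L6 := 30 → M/I on L6; bus BusRdX; mem=30
  op13 P0: load  L3 → S/I on L3; bus (none); mem=90
  op14 P1: load  L2 → I/S on L2; bus (none); mem=40
  op15 P0: store L0 := 23 → M/I on L0; bus BusRdX; mem=0
  op16 P0: load  L3 → S/I on L3; bus (none); mem=90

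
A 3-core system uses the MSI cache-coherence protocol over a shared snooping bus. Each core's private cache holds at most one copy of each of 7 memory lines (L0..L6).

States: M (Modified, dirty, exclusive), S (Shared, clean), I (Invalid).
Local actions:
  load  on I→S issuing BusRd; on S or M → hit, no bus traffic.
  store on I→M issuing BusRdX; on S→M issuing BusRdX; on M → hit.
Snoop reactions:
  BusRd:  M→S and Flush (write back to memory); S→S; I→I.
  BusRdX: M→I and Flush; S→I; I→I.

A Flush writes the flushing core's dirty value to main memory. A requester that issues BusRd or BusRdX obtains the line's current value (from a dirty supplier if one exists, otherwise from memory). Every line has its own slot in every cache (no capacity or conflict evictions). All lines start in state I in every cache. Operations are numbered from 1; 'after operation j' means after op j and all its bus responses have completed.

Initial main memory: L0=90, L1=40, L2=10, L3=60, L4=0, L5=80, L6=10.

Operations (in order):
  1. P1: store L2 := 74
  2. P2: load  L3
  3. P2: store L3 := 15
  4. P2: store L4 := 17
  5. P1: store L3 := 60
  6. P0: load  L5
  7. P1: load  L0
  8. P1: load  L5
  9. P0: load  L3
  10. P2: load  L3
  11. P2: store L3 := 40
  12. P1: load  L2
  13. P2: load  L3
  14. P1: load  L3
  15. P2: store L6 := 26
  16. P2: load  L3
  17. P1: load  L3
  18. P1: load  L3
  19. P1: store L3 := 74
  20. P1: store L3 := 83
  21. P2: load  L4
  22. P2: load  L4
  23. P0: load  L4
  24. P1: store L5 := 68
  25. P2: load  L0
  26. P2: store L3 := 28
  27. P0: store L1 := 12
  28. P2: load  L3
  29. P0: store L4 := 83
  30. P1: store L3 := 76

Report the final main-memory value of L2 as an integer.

1. P1: store L2 := 74  bus=[BusRdX]  L2: P0=I P1=M P2=I  mem[L2]=10
2. P2: load  L3  bus=[BusRd]  L3: P0=I P1=I P2=S  mem[L3]=60
3. P2: store L3 := 15  bus=[BusRdX]  L3: P0=I P1=I P2=M  mem[L3]=60
4. P2: store L4 := 17  bus=[BusRdX]  L4: P0=I P1=I P2=M  mem[L4]=0
5. P1: store L3 := 60  bus=[BusRdX,Flush]  L3: P0=I P1=M P2=I  mem[L3]=15
6. P0: load  L5  bus=[BusRd]  L5: P0=S P1=I P2=I  mem[L5]=80
7. P1: load  L0  bus=[BusRd]  L0: P0=I P1=S P2=I  mem[L0]=90
8. P1: load  L5  bus=[BusRd]  L5: P0=S P1=S P2=I  mem[L5]=80
9. P0: load  L3  bus=[BusRd,Flush]  L3: P0=S P1=S P2=I  mem[L3]=60
10. P2: load  L3  bus=[BusRd]  L3: P0=S P1=S P2=S  mem[L3]=60
11. P2: store L3 := 40  bus=[BusRdX]  L3: P0=I P1=I P2=M  mem[L3]=60
12. P1: load  L2  bus=[-]  L2: P0=I P1=M P2=I  mem[L2]=10
13. P2: load  L3  bus=[-]  L3: P0=I P1=I P2=M  mem[L3]=60
14. P1: load  L3  bus=[BusRd,Flush]  L3: P0=I P1=S P2=S  mem[L3]=40
15. P2: store L6 := 26  bus=[BusRdX]  L6: P0=I P1=I P2=M  mem[L6]=10
16. P2: load  L3  bus=[-]  L3: P0=I P1=S P2=S  mem[L3]=40
17. P1: load  L3  bus=[-]  L3: P0=I P1=S P2=S  mem[L3]=40
18. P1: load  L3  bus=[-]  L3: P0=I P1=S P2=S  mem[L3]=40
19. P1: store L3 := 74  bus=[BusRdX]  L3: P0=I P1=M P2=I  mem[L3]=40
20. P1: store L3 := 83  bus=[-]  L3: P0=I P1=M P2=I  mem[L3]=40
21. P2: load  L4  bus=[-]  L4: P0=I P1=I P2=M  mem[L4]=0
22. P2: load  L4  bus=[-]  L4: P0=I P1=I P2=M  mem[L4]=0
23. P0: load  L4  bus=[BusRd,Flush]  L4: P0=S P1=I P2=S  mem[L4]=17
24. P1: store L5 := 68  bus=[BusRdX]  L5: P0=I P1=M P2=I  mem[L5]=80
25. P2: load  L0  bus=[BusRd]  L0: P0=I P1=S P2=S  mem[L0]=90
26. P2: store L3 := 28  bus=[BusRdX,Flush]  L3: P0=I P1=I P2=M  mem[L3]=83
27. P0: store L1 := 12  bus=[BusRdX]  L1: P0=M P1=I P2=I  mem[L1]=40
28. P2: load  L3  bus=[-]  L3: P0=I P1=I P2=M  mem[L3]=83
29. P0: store L4 := 83  bus=[BusRdX]  L4: P0=M P1=I P2=I  mem[L4]=17
30. P1: store L3 := 76  bus=[BusRdX,Flush]  L3: P0=I P1=M P2=I  mem[L3]=28

memory[L2] = 10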